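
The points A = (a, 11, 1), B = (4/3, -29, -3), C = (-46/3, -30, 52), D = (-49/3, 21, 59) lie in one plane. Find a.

1

The points are coplanar iff AB · (AC × AD) = 0.
Expanding, this is linear in a: (2812)a + (-2812) = 0.
So a = 1.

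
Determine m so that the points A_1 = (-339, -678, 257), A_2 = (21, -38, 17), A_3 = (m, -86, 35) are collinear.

Direction A_1A_2 = (360, 640, -240). From the y-coordinate of A_3, the parameter along the line is τ = (-86 − (-678))/640 = 37/40.
Then m = (-339) + 37/40·(360) = -6.

-6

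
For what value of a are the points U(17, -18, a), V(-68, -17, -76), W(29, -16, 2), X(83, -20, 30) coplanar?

Coplanarity ⇔ det[UV; UW; UX] = 0.
Expanding, this is linear in a: (442)a + (6188) = 0.
So a = -14.

-14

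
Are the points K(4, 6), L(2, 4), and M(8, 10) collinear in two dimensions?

KL = (-2, -2), KM = (4, 4).
Twice the signed area of △KLM is (-2)(4) − (-2)(4) = 0.
The triangle is degenerate (zero area), so the points are collinear.

Yes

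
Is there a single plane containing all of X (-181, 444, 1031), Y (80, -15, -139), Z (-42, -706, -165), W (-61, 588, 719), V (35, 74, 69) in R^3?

The plane through X, Y, Z has normal n = XY × XZ = (-796536, 149526, -236349) and equation n·P = -33113259.
Checking the remaining points: n·W = -33424947, n·V = -33121917.
Since n·W = -33424947 ≠ -33113259, W is off the plane and the points are not all coplanar.

No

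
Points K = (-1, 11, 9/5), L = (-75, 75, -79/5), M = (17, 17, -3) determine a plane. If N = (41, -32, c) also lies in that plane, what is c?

A normal to the plane is n = KL × KM = (-1008/5, -672, -1596).
N lies in the plane iff n · KN = 0.
This gives (-1596)c + (116508/5) = 0, so c = 73/5.

73/5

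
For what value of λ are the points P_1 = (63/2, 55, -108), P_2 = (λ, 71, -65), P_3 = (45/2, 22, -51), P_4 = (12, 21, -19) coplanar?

12

Normal to plane P_1P_3P_4: n = (-999, -621/2, -675/2); plane equation n·P = -12096.
Requiring n·P_2 = -12096: (-999)λ + (-108) = -12096.
So λ = 12.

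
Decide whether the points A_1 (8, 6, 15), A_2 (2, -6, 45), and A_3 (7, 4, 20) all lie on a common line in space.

A_1A_2 = (-6, -12, 30), A_1A_3 = (-1, -2, 5).
A_1A_2 × A_1A_3 = (0, 0, 0).
The cross product vanishes, so the three points are collinear.

Yes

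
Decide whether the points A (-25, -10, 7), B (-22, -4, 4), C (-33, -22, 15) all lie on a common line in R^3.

No

AB = (3, 6, -3), AC = (-8, -12, 8).
AB × AC = (12, 0, 12).
The cross product is nonzero, so the points do not lie on one line.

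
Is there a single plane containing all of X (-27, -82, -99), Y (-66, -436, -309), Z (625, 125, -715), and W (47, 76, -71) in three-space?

No

The four points are coplanar iff the 3×3 determinant with rows XY, XZ, XW is zero.
Rows: (-39, -354, -210), (652, 207, -616), (74, 158, 28).
Expanding along the first row: (-39)(103124) − (-354)(63840) + (-210)(87698) = 160944.
Nonzero ⇒ not coplanar.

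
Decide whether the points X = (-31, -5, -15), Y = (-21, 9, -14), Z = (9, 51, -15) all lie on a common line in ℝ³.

XY = (10, 14, 1), XZ = (40, 56, 0).
Comparing components 2 and 3: (14)(0) − (1)(56) = -56 ≠ 0, so XY and XZ are not parallel and the points are not collinear.

No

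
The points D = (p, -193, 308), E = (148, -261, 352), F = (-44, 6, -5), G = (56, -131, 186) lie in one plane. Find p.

108

The points are coplanar iff DE · (DF × DG) = 0.
Expanding, this is linear in p: (-2088)p + (225504) = 0.
So p = 108.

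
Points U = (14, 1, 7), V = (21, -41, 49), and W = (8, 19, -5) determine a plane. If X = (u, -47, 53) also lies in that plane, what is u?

The plane through U, V, W has equation −252x − 168y − 126z = -4578.
Substituting X: (-252)u + (1218) = -4578, so u = 23.

23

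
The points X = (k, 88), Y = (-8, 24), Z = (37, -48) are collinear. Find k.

The three points are collinear iff det[XY; XZ] = 0.
This determinant is linear in k: (72)k + (3456) = 0, so k = -48.

-48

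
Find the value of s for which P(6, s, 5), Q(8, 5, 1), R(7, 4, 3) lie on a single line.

Collinearity requires PQ × PR = 0; each component is linear in s.
The x-component gives (-2)s + (6) = 0, so s = 3.
The remaining components then also vanish.

3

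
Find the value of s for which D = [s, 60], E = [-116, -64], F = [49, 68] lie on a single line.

The three points are collinear iff det[DE; DF] = 0.
This determinant is linear in s: (-132)s + (5148) = 0, so s = 39.

39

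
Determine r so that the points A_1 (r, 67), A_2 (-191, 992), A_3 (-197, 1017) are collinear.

31

Collinearity: (A_1 − A_2) must be parallel to (A_3 − A_2) = (-6, 25).
Cross-multiplying the components: (r − (-191))·(25) = (-925)·(-6).
Solving gives r = 31.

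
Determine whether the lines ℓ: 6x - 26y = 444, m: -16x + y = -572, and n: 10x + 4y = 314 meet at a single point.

No

Intersecting ℓ and m: solving the 2×2 system gives (x, y) = (7214/205, -1836/205).
Substitute into n: (10)(7214/205) + (4)(-1836/205) = 64796/205.
But n requires 314 ≠ 64796/205, so the three lines have no common point.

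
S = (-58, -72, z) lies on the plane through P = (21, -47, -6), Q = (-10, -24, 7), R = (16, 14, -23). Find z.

Coplanarity requires PQ · (PR × PS) = 0.
PQ = (-31, 23, 13), PR = (-5, 61, -17); the triple product is linear in z with coefficient -1776 and constant term 97680.
Setting it to zero: z = 55.

55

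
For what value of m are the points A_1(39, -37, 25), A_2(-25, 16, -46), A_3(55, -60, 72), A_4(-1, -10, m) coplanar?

-1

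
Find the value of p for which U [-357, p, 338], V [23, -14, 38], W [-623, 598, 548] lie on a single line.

346

Collinearity requires UV × UW = 0; each component is linear in p.
The x-component gives (-510)p + (176460) = 0, so p = 346.
The remaining components then also vanish.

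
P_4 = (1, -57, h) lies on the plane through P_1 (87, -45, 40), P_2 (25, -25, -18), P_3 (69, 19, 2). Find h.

-26

The plane through P_1, P_2, P_3 has equation 2952x − 1312y − 3608z = 171544.
Substituting P_4: (-3608)h + (77736) = 171544, so h = -26.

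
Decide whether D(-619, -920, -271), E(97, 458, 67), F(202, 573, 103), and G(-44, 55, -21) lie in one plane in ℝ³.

No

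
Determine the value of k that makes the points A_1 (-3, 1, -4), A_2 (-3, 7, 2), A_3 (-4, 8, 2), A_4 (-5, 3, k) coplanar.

-4

Coplanarity ⇔ det[A_1A_2; A_1A_3; A_1A_4] = 0.
Expanding, this is linear in k: (6)k + (24) = 0.
So k = -4.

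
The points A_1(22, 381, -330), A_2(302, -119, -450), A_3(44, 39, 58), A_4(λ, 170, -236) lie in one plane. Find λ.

88

Coplanarity ⇔ det[A_1A_2; A_1A_3; A_1A_4] = 0.
Expanding, this is linear in λ: (-235040)λ + (20683520) = 0.
So λ = 88.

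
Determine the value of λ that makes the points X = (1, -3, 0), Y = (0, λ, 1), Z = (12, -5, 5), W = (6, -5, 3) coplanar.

-5

Coplanarity ⇔ det[XY; XZ; XW] = 0.
Expanding, this is linear in λ: (-8)λ + (-40) = 0.
So λ = -5.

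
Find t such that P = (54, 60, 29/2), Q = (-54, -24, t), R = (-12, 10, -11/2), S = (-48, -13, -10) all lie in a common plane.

-43/2

Normal to plane PRS: n = (-235, 423, -282); plane equation n·X = 8601.
Requiring n·Q = 8601: (-282)t + (2538) = 8601.
So t = -43/2.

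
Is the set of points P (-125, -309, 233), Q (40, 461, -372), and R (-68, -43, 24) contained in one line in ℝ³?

PQ = (165, 770, -605), PR = (57, 266, -209).
PQ × PR = (0, 0, 0).
The cross product vanishes, so the three points are collinear.

Yes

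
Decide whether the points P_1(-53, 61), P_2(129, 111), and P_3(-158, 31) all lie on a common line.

P_1P_2 = (182, 50), P_1P_3 = (-105, -30).
det[P_1P_2; P_1P_3] = (182)(-30) − (50)(-105) = -210.
The determinant is nonzero, so they are not collinear.

No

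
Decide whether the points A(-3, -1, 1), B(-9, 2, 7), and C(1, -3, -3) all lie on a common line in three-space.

AB = (-6, 3, 6), AC = (4, -2, -4).
AB × AC = (0, 0, 0).
The cross product vanishes, so the three points are collinear.

Yes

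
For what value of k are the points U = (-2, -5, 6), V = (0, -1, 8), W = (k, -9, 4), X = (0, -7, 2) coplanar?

Coplanarity ⇔ det[UV; UW; UX] = 0.
Expanding, this is linear in k: (12)k + (48) = 0.
So k = -4.

-4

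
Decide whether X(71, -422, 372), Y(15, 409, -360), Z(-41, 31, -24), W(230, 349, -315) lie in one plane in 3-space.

Yes

With X as base: XY = (-56, 831, -732), XZ = (-112, 453, -396), XW = (159, 771, -687).
XZ × XW = (-5895, -139908, -158379).
XY · (XZ × XW) = 0.
The scalar triple product vanishes, so the four points are coplanar.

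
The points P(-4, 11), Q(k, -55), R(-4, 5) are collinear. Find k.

-4

Collinearity: (Q − P) must be parallel to (R − P) = (0, -6).
Cross-multiplying the components: (k − (-4))·(-6) = (-66)·(0).
Solving gives k = -4.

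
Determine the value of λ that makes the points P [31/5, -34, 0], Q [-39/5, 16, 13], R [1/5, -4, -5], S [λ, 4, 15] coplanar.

-27/5

Normal to plane PQR: n = (-640, -148, -120); plane equation n·X = 1064.
Requiring n·S = 1064: (-640)λ + (-2392) = 1064.
So λ = -27/5.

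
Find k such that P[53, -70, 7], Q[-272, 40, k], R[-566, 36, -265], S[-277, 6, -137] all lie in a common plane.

-133

The points are coplanar iff PQ · (PR × PS) = 0.
Expanding, this is linear in k: (-12064)k + (-1604512) = 0.
So k = -133.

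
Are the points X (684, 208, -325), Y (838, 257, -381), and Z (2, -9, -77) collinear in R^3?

XY = (154, 49, -56), XZ = (-682, -217, 248).
Each component of XZ is -31/7 times the corresponding component of XY, so XZ = -31/7·XY and the points are collinear.

Yes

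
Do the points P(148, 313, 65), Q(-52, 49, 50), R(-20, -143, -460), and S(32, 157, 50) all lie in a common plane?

With P as base: PQ = (-200, -264, -15), PR = (-168, -456, -525), PS = (-116, -156, -15).
PR × PS = (-75060, 58380, -26688).
PQ · (PR × PS) = 0.
The scalar triple product vanishes, so the four points are coplanar.

Yes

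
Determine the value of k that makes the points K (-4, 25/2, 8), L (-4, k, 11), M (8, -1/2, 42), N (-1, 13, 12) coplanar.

10

The points are coplanar iff KL · (KM × KN) = 0.
Expanding, this is linear in k: (54)k + (-540) = 0.
So k = 10.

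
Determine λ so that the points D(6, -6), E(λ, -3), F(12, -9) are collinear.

0

The three points are collinear iff det[DE; DF] = 0.
This determinant is linear in λ: (-3)λ + (0) = 0, so λ = 0.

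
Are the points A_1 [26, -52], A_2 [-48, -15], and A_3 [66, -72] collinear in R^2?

Yes

A_1A_2 = (-74, 37), A_1A_3 = (40, -20).
Twice the signed area of △A_1A_2A_3 is (-74)(-20) − (37)(40) = 0.
The triangle is degenerate (zero area), so the points are collinear.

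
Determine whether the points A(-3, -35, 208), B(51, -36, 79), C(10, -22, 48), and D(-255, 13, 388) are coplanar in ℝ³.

A normal to the plane through A, B, C is n = AB × AC = (1837, 6963, 715).
The plane has equation n·P = -100496. For D: n·D = -100496.
Equal, so D lies in the plane and all four are coplanar.

Yes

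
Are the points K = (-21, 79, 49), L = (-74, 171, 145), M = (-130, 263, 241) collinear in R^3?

No

KL = (-53, 92, 96), KM = (-109, 184, 192).
Comparing components 3 and 1: (96)(-109) − (-53)(192) = -288 ≠ 0, so KL and KM are not parallel and the points are not collinear.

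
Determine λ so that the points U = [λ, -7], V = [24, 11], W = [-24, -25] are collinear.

The three points are collinear iff det[UV; UW] = 0.
This determinant is linear in λ: (36)λ + (0) = 0, so λ = 0.

0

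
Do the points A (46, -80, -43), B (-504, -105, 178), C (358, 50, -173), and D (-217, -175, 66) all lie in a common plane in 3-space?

Yes

A normal to the plane through A, B, C is n = AB × AC = (-25480, -2548, -63700).
The plane has equation n·P = 1770860. For D: n·D = 1770860.
Equal, so D lies in the plane and all four are coplanar.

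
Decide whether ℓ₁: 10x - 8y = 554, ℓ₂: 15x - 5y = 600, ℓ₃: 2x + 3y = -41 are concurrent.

Intersecting ℓ₁ and ℓ₂: solving the 2×2 system gives (x, y) = (29, -33).
Substitute into ℓ₃: (2)(29) + (3)(-33) = -41.
This equals -41, so (29, -33) lies on all three lines and they are concurrent.

Yes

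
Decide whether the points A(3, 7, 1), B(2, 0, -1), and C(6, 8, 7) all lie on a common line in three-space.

No

AB = (-1, -7, -2), AC = (3, 1, 6).
AB × AC = (-40, 0, 20).
The cross product is nonzero, so the points do not lie on one line.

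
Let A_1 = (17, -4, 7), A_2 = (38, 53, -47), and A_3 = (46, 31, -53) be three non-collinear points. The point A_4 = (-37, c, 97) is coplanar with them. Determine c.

A normal to the plane is n = A_1A_2 × A_1A_3 = (-1530, -306, -918).
A_4 lies in the plane iff n · A_1A_4 = 0.
This gives (-306)c + (-1224) = 0, so c = -4.

-4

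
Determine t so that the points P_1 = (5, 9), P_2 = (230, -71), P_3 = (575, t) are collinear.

-581/3

The three points are collinear iff det[P_1P_2; P_1P_3] = 0.
This determinant is linear in t: (225)t + (43575) = 0, so t = -581/3.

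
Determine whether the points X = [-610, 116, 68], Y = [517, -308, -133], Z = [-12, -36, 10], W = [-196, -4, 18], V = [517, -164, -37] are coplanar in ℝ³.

Yes

The plane through X, Y, Z has normal n = XY × XZ = (-5960, -54832, 82248) and equation n·P = 2867952.
Checking the remaining points: n·W = 2867952, n·V = 2867952.
All equal 2867952, so all 5 points lie in one plane.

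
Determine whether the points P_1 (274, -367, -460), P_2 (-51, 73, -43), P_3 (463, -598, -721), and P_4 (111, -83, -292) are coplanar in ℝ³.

A normal to the plane through P_1, P_2, P_3 is n = P_1P_2 × P_1P_3 = (-18513, -6012, -8085).
The plane has equation n·P = 852942. For P_4: n·P_4 = 804873.
804873 ≠ 852942, so P_4 is off the plane.

No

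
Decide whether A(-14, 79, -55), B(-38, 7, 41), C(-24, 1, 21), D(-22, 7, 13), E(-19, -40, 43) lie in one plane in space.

Yes

The plane through A, B, C has normal n = AB × AC = (2016, 864, 1152) and equation n·P = -23328.
Checking the remaining points: n·D = -23328, n·E = -23328.
All equal -23328, so all 5 points lie in one plane.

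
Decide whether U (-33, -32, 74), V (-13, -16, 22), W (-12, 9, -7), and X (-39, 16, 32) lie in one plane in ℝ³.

Yes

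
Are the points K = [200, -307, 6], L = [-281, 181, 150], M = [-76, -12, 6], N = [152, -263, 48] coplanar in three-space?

With K as base: KL = (-481, 488, 144), KM = (-276, 295, 0), KN = (-48, 44, 42).
KM × KN = (12390, 11592, 2016).
KL · (KM × KN) = -12390.
Since -12390 ≠ 0, the four points are not coplanar.

No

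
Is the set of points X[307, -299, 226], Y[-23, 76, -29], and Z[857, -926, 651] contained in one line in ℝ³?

No

XY = (-330, 375, -255), XZ = (550, -627, 425).
Comparing components 2 and 3: (375)(425) − (-255)(-627) = -510 ≠ 0, so XY and XZ are not parallel and the points are not collinear.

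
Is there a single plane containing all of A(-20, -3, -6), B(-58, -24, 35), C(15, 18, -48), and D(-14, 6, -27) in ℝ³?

Yes

With A as base: AB = (-38, -21, 41), AC = (35, 21, -42), AD = (6, 9, -21).
AC × AD = (-63, 483, 189).
AB · (AC × AD) = 0.
The scalar triple product vanishes, so the four points are coplanar.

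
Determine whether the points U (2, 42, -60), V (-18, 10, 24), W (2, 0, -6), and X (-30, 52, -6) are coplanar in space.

With U as base: UV = (-20, -32, 84), UW = (0, -42, 54), UX = (-32, 10, 54).
UW × UX = (-2808, -1728, -1344).
UV · (UW × UX) = -1440.
Since -1440 ≠ 0, the four points are not coplanar.

No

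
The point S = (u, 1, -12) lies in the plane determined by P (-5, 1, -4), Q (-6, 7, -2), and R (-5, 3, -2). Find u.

-7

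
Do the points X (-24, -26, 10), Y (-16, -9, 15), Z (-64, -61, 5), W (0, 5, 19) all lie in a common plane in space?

The four points are coplanar iff the 3×3 determinant with rows XY, XZ, XW is zero.
Rows: (8, 17, 5), (-40, -35, -5), (24, 31, 9).
Expanding along the first row: (8)(-160) − (17)(-240) + (5)(-400) = 800.
Nonzero ⇒ not coplanar.

No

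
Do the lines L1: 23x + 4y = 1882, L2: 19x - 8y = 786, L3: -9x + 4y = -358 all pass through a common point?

Yes

Lines aᵢx + bᵢy = cᵢ with pairwise distinct directions are concurrent exactly when det[aᵢ bᵢ cᵢ] = 0.
Here the determinant is 0.
It vanishes, so the lines are concurrent at (70, 68).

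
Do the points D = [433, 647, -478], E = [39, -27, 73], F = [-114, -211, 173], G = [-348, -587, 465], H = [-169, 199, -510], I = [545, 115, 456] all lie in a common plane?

The plane through D, E, F has normal n = DE × DF = (33984, -44903, -30626) and equation n·P = 302059.
Checking the remaining points: n·G = 290539, n·H = 940267, n·I = -608021.
Since n·G = 290539 ≠ 302059, G is off the plane and the points are not all coplanar.

No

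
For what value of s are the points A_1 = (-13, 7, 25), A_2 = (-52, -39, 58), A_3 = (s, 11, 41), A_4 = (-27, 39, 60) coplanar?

-23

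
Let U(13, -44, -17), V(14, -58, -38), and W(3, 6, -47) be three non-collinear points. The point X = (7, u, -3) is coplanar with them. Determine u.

Coplanarity requires UV · (UW × UX) = 0.
UV = (1, -14, -21), UW = (-10, 50, -30); the triple product is linear in u with coefficient 240 and constant term 480.
Setting it to zero: u = -2.

-2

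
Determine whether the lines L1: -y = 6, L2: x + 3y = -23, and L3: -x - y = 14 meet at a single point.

The three lines meet at one point iff the augmented coefficient matrix [aᵢ bᵢ cᵢ] has rank < 3, i.e. its determinant vanishes.
Here the determinant is 3.
Nonzero, so no common point exists.

No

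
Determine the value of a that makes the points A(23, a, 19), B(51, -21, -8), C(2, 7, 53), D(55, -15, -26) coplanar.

0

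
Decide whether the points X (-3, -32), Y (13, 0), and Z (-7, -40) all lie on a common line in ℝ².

Yes

XY = (16, 32), XZ = (-4, -8).
Twice the signed area of △XYZ is (16)(-8) − (32)(-4) = 0.
The triangle is degenerate (zero area), so the points are collinear.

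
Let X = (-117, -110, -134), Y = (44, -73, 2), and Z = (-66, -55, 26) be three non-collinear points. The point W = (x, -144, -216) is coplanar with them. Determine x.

-73

The plane through X, Y, Z has equation −1560x − 18824y + 6968z = 1319448.
Substituting W: (-1560)x + (1205568) = 1319448, so x = -73.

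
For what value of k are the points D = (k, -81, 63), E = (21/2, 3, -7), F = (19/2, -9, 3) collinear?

Direction EF = (-1, -12, 10). From the y-coordinate of D, the parameter along the line is τ = (-81 − 3)/(-12) = 7.
Then k = 21/2 + 7·(-1) = 7/2.

7/2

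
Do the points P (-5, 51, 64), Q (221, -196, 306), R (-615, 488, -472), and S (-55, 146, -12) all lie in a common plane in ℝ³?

With P as base: PQ = (226, -247, 242), PR = (-610, 437, -536), PS = (-50, 95, -76).
PR × PS = (17708, -19560, -36100).
PQ · (PR × PS) = 97128.
Since 97128 ≠ 0, the four points are not coplanar.

No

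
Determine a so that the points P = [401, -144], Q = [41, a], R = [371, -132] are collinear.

The three points are collinear iff det[PQ; PR] = 0.
This determinant is linear in a: (30)a + (0) = 0, so a = 0.

0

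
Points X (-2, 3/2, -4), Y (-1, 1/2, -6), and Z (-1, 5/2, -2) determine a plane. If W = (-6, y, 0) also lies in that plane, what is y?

7/2

The plane through X, Y, Z has equation −4y + 2z = -14.
Substituting W: (-4)y + (0) = -14, so y = 7/2.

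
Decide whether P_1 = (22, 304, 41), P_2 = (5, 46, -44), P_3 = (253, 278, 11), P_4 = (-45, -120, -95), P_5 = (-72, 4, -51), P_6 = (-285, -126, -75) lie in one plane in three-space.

The plane through P_1, P_2, P_3 has normal n = P_1P_2 × P_1P_3 = (5530, -20145, 60040) and equation n·P = -3540780.
Checking the remaining points: n·P_4 = -3535250, n·P_5 = -3540780, n·P_6 = -3540780.
Since n·P_4 = -3535250 ≠ -3540780, P_4 is off the plane and the points are not all coplanar.

No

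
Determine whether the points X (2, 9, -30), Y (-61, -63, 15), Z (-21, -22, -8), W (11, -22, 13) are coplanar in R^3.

No

The four points are coplanar iff the 3×3 determinant with rows XY, XZ, XW is zero.
Rows: (-63, -72, 45), (-23, -31, 22), (9, -31, 43).
Expanding along the first row: (-63)(-651) − (-72)(-1187) + (45)(992) = 189.
Nonzero ⇒ not coplanar.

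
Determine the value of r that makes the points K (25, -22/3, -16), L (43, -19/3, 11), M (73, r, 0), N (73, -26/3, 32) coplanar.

The points are coplanar iff KL · (KM × KN) = 0.
Expanding, this is linear in r: (-432)r + (-6048) = 0.
So r = -14.

-14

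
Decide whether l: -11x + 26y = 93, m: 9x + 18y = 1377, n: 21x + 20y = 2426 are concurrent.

No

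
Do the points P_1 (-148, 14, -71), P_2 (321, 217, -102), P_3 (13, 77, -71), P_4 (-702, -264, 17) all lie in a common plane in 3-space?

No

With P_1 as base: P_1P_2 = (469, 203, -31), P_1P_3 = (161, 63, 0), P_1P_4 = (-554, -278, 88).
P_1P_3 × P_1P_4 = (5544, -14168, -9856).
P_1P_2 · (P_1P_3 × P_1P_4) = 29568.
Since 29568 ≠ 0, the four points are not coplanar.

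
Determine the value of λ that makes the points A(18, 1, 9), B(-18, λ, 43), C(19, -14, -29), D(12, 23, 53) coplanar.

The points are coplanar iff AB · (AC × AD) = 0.
Expanding, this is linear in λ: (184)λ + (-8832) = 0.
So λ = 48.

48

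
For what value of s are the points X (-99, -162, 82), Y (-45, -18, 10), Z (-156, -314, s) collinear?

158

Direction XY = (54, 144, -72). From the x-coordinate of Z, the parameter along the line is τ = (-156 − (-99))/54 = -19/18.
Then s = 82 + (-19/18)·(-72) = 158.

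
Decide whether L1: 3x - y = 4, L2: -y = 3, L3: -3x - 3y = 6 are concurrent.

Intersecting L1 and L2: solving the 2×2 system gives (x, y) = (1/3, -3).
Substitute into L3: (-3)(1/3) + (-3)(-3) = 8.
But L3 requires 6 ≠ 8, so the three lines have no common point.

No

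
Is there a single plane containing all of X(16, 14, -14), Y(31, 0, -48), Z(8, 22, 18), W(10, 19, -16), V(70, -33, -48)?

Yes

The plane through X, Y, Z has normal n = XY × XZ = (-176, -208, 8) and equation n·P = -5840.
Checking the remaining points: n·W = -5840, n·V = -5840.
All equal -5840, so all 5 points lie in one plane.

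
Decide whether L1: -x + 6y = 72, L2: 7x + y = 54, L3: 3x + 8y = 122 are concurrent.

The three lines meet at one point iff the augmented coefficient matrix [aᵢ bᵢ cᵢ] has rank < 3, i.e. its determinant vanishes.
Here the determinant is -26.
Nonzero, so no common point exists.

No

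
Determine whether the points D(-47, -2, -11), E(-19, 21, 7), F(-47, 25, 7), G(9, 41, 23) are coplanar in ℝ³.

With D as base: DE = (28, 23, 18), DF = (0, 27, 18), DG = (56, 43, 34).
DF × DG = (144, 1008, -1512).
DE · (DF × DG) = 0.
The scalar triple product vanishes, so the four points are coplanar.

Yes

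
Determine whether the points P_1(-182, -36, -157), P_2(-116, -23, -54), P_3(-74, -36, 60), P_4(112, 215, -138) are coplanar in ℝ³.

With P_1 as base: P_1P_2 = (66, 13, 103), P_1P_3 = (108, 0, 217), P_1P_4 = (294, 251, 19).
P_1P_3 × P_1P_4 = (-54467, 61746, 27108).
P_1P_2 · (P_1P_3 × P_1P_4) = 0.
The scalar triple product vanishes, so the four points are coplanar.

Yes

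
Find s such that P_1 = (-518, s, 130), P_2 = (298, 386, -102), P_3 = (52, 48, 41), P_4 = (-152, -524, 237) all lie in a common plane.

Coplanarity ⇔ det[P_1P_2; P_1P_3; P_1P_4] = 0.
Expanding, this is linear in s: (-19044)s + (3389832) = 0.
So s = 178.

178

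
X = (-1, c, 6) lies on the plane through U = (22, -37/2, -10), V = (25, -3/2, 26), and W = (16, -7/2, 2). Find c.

43/2

A normal to the plane is n = UV × UW = (-336, -252, 147).
X lies in the plane iff n · UX = 0.
This gives (-252)c + (5418) = 0, so c = 43/2.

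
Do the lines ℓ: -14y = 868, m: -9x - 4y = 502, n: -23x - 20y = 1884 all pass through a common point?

Lines aᵢx + bᵢy = cᵢ with pairwise distinct directions are concurrent exactly when det[aᵢ bᵢ cᵢ] = 0.
Here the determinant is 644.
Nonzero, so no common point exists.

No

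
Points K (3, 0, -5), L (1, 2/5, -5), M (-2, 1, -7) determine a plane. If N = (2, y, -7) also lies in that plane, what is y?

1/5

A normal to the plane is n = KL × KM = (-4/5, -4, 0).
N lies in the plane iff n · KN = 0.
This gives (-4)y + (4/5) = 0, so y = 1/5.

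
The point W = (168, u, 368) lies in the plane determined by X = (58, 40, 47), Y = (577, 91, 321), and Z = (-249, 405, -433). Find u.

-276

A normal to the plane is n = XY × XZ = (-124490, 165002, 205092).
W lies in the plane iff n · XW = 0.
This gives (165002)u + (45540552) = 0, so u = -276.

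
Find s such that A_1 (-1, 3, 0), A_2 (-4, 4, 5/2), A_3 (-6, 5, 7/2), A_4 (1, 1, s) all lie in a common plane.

The points are coplanar iff A_1A_2 · (A_1A_3 × A_1A_4) = 0.
Expanding, this is linear in s: (-1)s + (1) = 0.
So s = 1.

1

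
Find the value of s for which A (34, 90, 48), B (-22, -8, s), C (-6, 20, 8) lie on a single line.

-8

Direction AC = (-40, -70, -40). From the x-coordinate of B, the parameter along the line is τ = (-22 − 34)/(-40) = 7/5.
Then s = 48 + 7/5·(-40) = -8.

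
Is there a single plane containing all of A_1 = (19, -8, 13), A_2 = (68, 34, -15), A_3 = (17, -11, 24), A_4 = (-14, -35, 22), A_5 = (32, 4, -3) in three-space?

No

The plane through A_1, A_2, A_3 has normal n = A_1A_2 × A_1A_3 = (378, -483, -63) and equation n·P = 10227.
Checking the remaining points: n·A_4 = 10227, n·A_5 = 10353.
Since n·A_5 = 10353 ≠ 10227, A_5 is off the plane and the points are not all coplanar.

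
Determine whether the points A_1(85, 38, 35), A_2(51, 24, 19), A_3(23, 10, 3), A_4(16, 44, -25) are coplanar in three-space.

No

A normal to the plane through A_1, A_2, A_3 is n = A_1A_2 × A_1A_3 = (0, -96, 84).
The plane has equation n·P = -708. For A_4: n·A_4 = -6324.
-6324 ≠ -708, so A_4 is off the plane.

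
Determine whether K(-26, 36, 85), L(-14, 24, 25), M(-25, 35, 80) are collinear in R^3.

KL = (12, -12, -60), KM = (1, -1, -5).
KL × KM = (0, 0, 0).
The cross product vanishes, so the three points are collinear.

Yes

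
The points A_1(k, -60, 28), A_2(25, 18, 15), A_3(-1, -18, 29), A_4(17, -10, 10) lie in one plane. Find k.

The points are coplanar iff A_1A_2 · (A_1A_3 × A_1A_4) = 0.
Expanding, this is linear in k: (-572)k + (-10296) = 0.
So k = -18.

-18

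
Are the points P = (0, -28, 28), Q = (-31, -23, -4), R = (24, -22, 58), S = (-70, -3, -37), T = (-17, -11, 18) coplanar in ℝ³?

Yes

The plane through P, Q, R has normal n = PQ × PR = (342, 162, -306) and equation n·X = -13104.
Checking the remaining points: n·S = -13104, n·T = -13104.
All equal -13104, so all 5 points lie in one plane.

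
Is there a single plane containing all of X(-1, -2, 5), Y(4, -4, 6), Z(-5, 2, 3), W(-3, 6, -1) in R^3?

The four points are coplanar iff the 3×3 determinant with rows XY, XZ, XW is zero.
Rows: (5, -2, 1), (-4, 4, -2), (-2, 8, -6).
Expanding along the first row: (5)(-8) − (-2)(20) + (1)(-24) = -24.
Nonzero ⇒ not coplanar.

No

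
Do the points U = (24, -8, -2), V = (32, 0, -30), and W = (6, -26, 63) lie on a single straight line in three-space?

UV = (8, 8, -28), UW = (-18, -18, 65).
Comparing components 2 and 3: (8)(65) − (-28)(-18) = 16 ≠ 0, so UV and UW are not parallel and the points are not collinear.

No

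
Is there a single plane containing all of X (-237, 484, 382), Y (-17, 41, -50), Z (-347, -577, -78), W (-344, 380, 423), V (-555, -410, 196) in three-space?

No

The plane through X, Y, Z has normal n = XY × XZ = (-254572, 148720, -282150) and equation n·P = 24532744.
Checking the remaining points: n·W = 24736918, n·V = 25010860.
Since n·W = 24736918 ≠ 24532744, W is off the plane and the points are not all coplanar.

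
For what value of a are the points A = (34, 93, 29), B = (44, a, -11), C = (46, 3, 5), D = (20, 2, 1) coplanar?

-52

Normal to plane ACD: n = (336, 672, -2352); plane equation n·P = 5712.
Requiring n·B = 5712: (672)a + (40656) = 5712.
So a = -52.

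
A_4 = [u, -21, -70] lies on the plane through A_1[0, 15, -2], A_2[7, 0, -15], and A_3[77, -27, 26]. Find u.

A normal to the plane is n = A_1A_2 × A_1A_3 = (-966, -1197, 861).
A_4 lies in the plane iff n · A_1A_4 = 0.
This gives (-966)u + (-15456) = 0, so u = -16.

-16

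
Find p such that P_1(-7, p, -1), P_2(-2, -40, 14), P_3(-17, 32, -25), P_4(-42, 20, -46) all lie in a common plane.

-10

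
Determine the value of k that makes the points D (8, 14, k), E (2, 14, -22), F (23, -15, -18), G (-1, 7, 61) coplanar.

The points are coplanar iff DE · (DF × DG) = 0.
Expanding, this is linear in k: (234)k + (19422) = 0.
So k = -83.

-83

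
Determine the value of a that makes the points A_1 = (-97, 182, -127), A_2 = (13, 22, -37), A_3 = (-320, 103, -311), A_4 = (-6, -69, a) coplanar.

-53

Normal to plane A_1A_2A_3: n = (36550, 170, -44370); plane equation n·P = 2120580.
Requiring n·A_4 = 2120580: (-44370)a + (-231030) = 2120580.
So a = -53.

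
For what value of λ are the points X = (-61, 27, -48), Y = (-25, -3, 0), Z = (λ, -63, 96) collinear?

47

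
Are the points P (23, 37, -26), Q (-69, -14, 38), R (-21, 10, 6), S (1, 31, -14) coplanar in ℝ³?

Yes

The four points are coplanar iff the 3×3 determinant with rows PQ, PR, PS is zero.
Rows: (-92, -51, 64), (-44, -27, 32), (-22, -6, 12).
Expanding along the first row: (-92)(-132) − (-51)(176) + (64)(-330) = 0.
Zero determinant ⇒ coplanar.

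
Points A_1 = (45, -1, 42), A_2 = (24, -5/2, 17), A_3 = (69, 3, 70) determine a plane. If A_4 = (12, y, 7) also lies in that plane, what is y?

-41/2

The plane through A_1, A_2, A_3 has equation 58x − 12y − 48z = 606.
Substituting A_4: (-12)y + (360) = 606, so y = -41/2.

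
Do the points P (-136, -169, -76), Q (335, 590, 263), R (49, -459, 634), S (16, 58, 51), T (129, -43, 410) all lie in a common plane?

The plane through P, Q, R has normal n = PQ × PR = (637200, -271695, -277005) and equation n·X = -19690365.
Checking the remaining points: n·S = -19690365, n·T = -19690365.
All equal -19690365, so all 5 points lie in one plane.

Yes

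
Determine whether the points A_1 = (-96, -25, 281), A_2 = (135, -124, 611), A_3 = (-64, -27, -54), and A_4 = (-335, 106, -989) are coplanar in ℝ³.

Yes

A normal to the plane through A_1, A_2, A_3 is n = A_1A_2 × A_1A_3 = (33825, 87945, 2706).
The plane has equation n·P = -4685439. For A_4: n·A_4 = -4685439.
Equal, so A_4 lies in the plane and all four are coplanar.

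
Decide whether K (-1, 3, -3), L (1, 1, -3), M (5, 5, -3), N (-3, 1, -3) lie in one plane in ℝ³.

With K as base: KL = (2, -2, 0), KM = (6, 2, 0), KN = (-2, -2, 0).
KM × KN = (0, 0, -8).
KL · (KM × KN) = 0.
The scalar triple product vanishes, so the four points are coplanar.

Yes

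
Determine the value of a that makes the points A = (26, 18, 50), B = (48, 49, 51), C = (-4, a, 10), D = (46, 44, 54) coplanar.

3

Normal to plane ABD: n = (98, -68, -48); plane equation n·P = -1076.
Requiring n·C = -1076: (-68)a + (-872) = -1076.
So a = 3.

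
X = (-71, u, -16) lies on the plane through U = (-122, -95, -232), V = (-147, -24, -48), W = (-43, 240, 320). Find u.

52

A normal to the plane is n = UV × UW = (-22448, 28336, -13984).
X lies in the plane iff n · UX = 0.
This gives (28336)u + (-1473472) = 0, so u = 52.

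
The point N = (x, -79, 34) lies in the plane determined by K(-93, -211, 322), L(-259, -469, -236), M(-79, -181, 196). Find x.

-24

Coplanarity requires KL · (KM × KN) = 0.
KL = (-166, -258, -558), KM = (14, 30, -126); the triple product is linear in x with coefficient 49248 and constant term 1181952.
Setting it to zero: x = -24.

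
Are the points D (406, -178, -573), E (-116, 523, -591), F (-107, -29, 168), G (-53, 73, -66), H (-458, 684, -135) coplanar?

No

The plane through D, E, F has normal n = DE × DF = (522123, 396036, 281835) and equation n·P = -20003925.
Checking the remaining points: n·G = -17363001, n·H = -6291435.
Since n·G = -17363001 ≠ -20003925, G is off the plane and the points are not all coplanar.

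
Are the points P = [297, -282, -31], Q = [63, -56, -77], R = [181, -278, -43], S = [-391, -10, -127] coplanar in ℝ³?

A normal to the plane through P, Q, R is n = PQ × PR = (-2528, 2528, 25280).
The plane has equation n·X = -2247392. For S: n·S = -2247392.
Equal, so S lies in the plane and all four are coplanar.

Yes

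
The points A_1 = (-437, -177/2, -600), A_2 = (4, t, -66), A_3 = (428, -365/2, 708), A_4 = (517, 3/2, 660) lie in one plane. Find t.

9/2

Normal to plane A_1A_3A_4: n = (-236160, 157932, 167526); plane equation n·P = -11290662.
Requiring n·A_2 = -11290662: (157932)t + (-12001356) = -11290662.
So t = 9/2.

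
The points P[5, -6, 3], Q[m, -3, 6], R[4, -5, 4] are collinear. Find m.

Direction PR = (-1, 1, 1). From the y-coordinate of Q, the parameter along the line is τ = (-3 − (-6))/1 = 3.
Then m = 5 + 3·(-1) = 2.

2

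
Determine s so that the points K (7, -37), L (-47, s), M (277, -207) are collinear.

-3

The three points are collinear iff det[KL; KM] = 0.
This determinant is linear in s: (-270)s + (-810) = 0, so s = -3.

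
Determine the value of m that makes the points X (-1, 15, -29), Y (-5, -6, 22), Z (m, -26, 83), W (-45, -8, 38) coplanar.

-53

Normal to plane XYW: n = (-234, -1976, -832); plane equation n·P = -5278.
Requiring n·Z = -5278: (-234)m + (-17680) = -5278.
So m = -53.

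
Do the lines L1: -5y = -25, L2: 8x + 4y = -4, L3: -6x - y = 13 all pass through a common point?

Yes

Intersecting L1 and L2: solving the 2×2 system gives (x, y) = (-3, 5).
Substitute into L3: (-6)(-3) + (-1)(5) = 13.
This equals 13, so (-3, 5) lies on all three lines and they are concurrent.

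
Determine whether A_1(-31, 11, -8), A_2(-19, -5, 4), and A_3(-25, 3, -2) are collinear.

A_1A_2 = (12, -16, 12), A_1A_3 = (6, -8, 6).
Each component of A_1A_3 is 1/2 times the corresponding component of A_1A_2, so A_1A_3 = 1/2·A_1A_2 and the points are collinear.

Yes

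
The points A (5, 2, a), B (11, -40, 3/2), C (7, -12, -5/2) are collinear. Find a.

Collinearity requires AB × AC = 0; each component is linear in a.
The x-component gives (28)a + (126) = 0, so a = -9/2.
The remaining components then also vanish.

-9/2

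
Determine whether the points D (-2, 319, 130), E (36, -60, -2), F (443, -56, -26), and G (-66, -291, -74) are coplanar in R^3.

No

With D as base: DE = (38, -379, -132), DF = (445, -375, -156), DG = (-64, -610, -204).
DF × DG = (-18660, 100764, -295450).
DE · (DF × DG) = 100764.
Since 100764 ≠ 0, the four points are not coplanar.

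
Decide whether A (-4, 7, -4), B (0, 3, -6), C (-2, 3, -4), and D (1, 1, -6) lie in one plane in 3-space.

The four points are coplanar iff the 3×3 determinant with rows AB, AC, AD is zero.
Rows: (4, -4, -2), (2, -4, 0), (5, -6, -2).
Expanding along the first row: (4)(8) − (-4)(-4) + (-2)(8) = 0.
Zero determinant ⇒ coplanar.

Yes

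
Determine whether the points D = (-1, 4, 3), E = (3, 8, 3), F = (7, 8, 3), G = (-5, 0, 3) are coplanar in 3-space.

The four points are coplanar iff the 3×3 determinant with rows DE, DF, DG is zero.
Rows: (4, 4, 0), (8, 4, 0), (-4, -4, 0).
Expanding along the first row: (4)(0) − (4)(0) + (0)(-16) = 0.
Zero determinant ⇒ coplanar.

Yes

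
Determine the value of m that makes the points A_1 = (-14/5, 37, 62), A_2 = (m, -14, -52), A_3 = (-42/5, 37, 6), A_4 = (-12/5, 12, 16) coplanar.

The points are coplanar iff A_1A_2 · (A_1A_3 × A_1A_4) = 0.
Expanding, this is linear in m: (-1400)m + (-5600) = 0.
So m = -4.

-4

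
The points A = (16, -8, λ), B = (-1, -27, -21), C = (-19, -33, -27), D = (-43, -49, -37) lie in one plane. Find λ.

The points are coplanar iff AB · (AC × AD) = 0.
Expanding, this is linear in λ: (-144)λ + (-1728) = 0.
So λ = -12.

-12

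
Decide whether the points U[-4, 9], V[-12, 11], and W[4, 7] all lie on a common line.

UV = (-8, 2), UW = (8, -2).
det[UV; UW] = (-8)(-2) − (2)(8) = 0.
The determinant is zero, so the points are collinear.

Yes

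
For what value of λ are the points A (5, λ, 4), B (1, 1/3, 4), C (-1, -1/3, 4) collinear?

5/3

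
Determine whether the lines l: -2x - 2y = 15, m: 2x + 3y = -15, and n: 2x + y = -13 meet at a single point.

No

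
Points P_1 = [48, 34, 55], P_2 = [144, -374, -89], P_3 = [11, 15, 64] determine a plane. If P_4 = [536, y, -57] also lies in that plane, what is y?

The plane through P_1, P_2, P_3 has equation −6408x + 4464y − 16920z = -1086408.
Substituting P_4: (4464)y + (-2470248) = -1086408, so y = 310.

310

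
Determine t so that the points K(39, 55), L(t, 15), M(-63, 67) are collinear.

The three points are collinear iff det[KL; KM] = 0.
This determinant is linear in t: (12)t + (-4548) = 0, so t = 379.

379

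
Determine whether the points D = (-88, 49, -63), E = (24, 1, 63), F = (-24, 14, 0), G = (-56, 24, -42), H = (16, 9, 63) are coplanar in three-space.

No

The plane through D, E, F has normal n = DE × DF = (1386, 1008, -848) and equation n·P = -19152.
Checking the remaining points: n·G = -17808, n·H = -22176.
Since n·G = -17808 ≠ -19152, G is off the plane and the points are not all coplanar.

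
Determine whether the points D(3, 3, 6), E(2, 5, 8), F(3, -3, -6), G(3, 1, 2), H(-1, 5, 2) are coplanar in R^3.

Yes

The plane through D, E, F has normal n = DE × DF = (-12, -12, 6) and equation n·P = -36.
Checking the remaining points: n·G = -36, n·H = -36.
All equal -36, so all 5 points lie in one plane.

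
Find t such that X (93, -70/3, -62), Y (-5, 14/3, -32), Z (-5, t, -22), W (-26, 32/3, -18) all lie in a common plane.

14/3

Normal to plane XYW: n = (212, 742, 0); plane equation n·P = 7208/3.
Requiring n·Z = 7208/3: (742)t + (-1060) = 7208/3.
So t = 14/3.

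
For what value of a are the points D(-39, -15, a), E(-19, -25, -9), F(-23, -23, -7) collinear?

1

Collinearity requires DE × DF = 0; each component is linear in a.
The x-component gives (2)a + (-2) = 0, so a = 1.
The remaining components then also vanish.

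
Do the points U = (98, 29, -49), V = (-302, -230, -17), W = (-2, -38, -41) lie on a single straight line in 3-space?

No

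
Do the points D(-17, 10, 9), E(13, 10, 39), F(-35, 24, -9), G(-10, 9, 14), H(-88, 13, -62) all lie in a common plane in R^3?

The plane through D, E, F has normal n = DE × DF = (-420, 0, 420) and equation n·P = 10920.
Checking the remaining points: n·G = 10080, n·H = 10920.
Since n·G = 10080 ≠ 10920, G is off the plane and the points are not all coplanar.

No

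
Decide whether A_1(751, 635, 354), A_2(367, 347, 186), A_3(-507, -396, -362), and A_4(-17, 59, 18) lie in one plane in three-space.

Yes

With A_1 as base: A_1A_2 = (-384, -288, -168), A_1A_3 = (-1258, -1031, -716), A_1A_4 = (-768, -576, -336).
A_1A_3 × A_1A_4 = (-66000, 127200, -67200).
A_1A_2 · (A_1A_3 × A_1A_4) = 0.
The scalar triple product vanishes, so the four points are coplanar.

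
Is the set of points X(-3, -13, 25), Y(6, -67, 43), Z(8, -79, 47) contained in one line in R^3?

Yes

XY = (9, -54, 18), XZ = (11, -66, 22).
Each component of XZ is 11/9 times the corresponding component of XY, so XZ = 11/9·XY and the points are collinear.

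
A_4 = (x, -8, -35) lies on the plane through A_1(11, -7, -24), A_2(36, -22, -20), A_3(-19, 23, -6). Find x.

The plane through A_1, A_2, A_3 has equation −390x − 570y + 300z = -7500.
Substituting A_4: (-390)x + (-5940) = -7500, so x = 4.

4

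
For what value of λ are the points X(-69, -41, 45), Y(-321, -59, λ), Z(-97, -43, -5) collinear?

Collinearity requires XY × XZ = 0; each component is linear in λ.
The x-component gives (2)λ + (810) = 0, so λ = -405.
The remaining components then also vanish.

-405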